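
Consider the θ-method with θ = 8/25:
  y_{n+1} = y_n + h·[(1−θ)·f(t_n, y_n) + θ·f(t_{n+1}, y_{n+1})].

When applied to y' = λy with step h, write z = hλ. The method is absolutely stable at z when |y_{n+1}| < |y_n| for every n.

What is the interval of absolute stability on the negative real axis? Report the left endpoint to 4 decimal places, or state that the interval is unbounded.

On y'=λy, z=hλ:
  y_{n+1} = y_n + z·[17/25·y_n + 8/25·y_{n+1}] ⇒ (1 − 8/25z)y_{n+1} = (1 + 17/25z)y_n
  ⇒ R(z) = (1 + 17/25z)/(1 − 8/25z).

Solve |R(x)|<1 on ℝ⁻.
x=-1.63: |R|=0.0712
R=−1: 1+17/25x = −1+8/25x ⇒ -9/25x=2 ⇒ x=2/(-9/25)=-5.5556
Confirm numerically:
  x=-4.230: |R|=0.79725 <1
  x=-3.547: |R|=0.66133 <1
  x=-3.010: |R|=0.53321 <1
  x=-5.948: |R|=1.04866 >1
  x=-5.677: |R|=1.01552 >1
Stable set (-5.5556, 0).

z∈(-5.5556,0).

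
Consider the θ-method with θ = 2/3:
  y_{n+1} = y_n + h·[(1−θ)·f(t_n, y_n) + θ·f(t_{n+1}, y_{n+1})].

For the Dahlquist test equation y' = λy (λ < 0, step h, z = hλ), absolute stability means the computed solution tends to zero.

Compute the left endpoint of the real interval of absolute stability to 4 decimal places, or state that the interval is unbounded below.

unbounded; (−∞, 0).

Set f=λy, z=hλ:
  y_{n+1} = y_n + z·[1/3·y_n + 2/3·y_{n+1}] ⇒ (1 − 2/3z)y_{n+1} = (1 + 1/3z)y_n
  Hence R(z) = (1 + 1/3z)/(1 − 2/3z).

Boundary: |R(x)|=1, x<0.
x=-1.09: |R|=0.3687
x=-2: |R|=0.1429
x=-10: |R|=0.3043
x=-100: |R|=0.4778
θ=2/3≥1/2 ⇒ |1+1/3x|<|1−2/3x| ∀x<0 ⇒ stable on all of ℝ⁻.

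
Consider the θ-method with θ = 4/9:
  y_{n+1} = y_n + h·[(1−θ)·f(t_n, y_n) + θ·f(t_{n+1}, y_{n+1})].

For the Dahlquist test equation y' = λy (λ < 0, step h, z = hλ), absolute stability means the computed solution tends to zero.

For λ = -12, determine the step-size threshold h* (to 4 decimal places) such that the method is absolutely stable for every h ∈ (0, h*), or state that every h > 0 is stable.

(-18.0000,0); λ=-12 ⇒ h* = (18)/12 = 1.5000.

On y'=λy, z=hλ:
  y_{n+1} = y_n + z·[5/9·y_n + 4/9·y_{n+1}] ⇒ (1 − 4/9z)y_{n+1} = (1 + 5/9z)y_n
  Hence R(z) = (1 + 5/9z)/(1 − 4/9z).

Boundary: |R(x)|=1, x<0.
x=-0.51: |R|=0.5842
R=−1: 1+5/9x = −1+4/9x ⇒ -1/9x=2 ⇒ x=2/(-1/9)=-18.0000
Confirm numerically:
  x=-16.899: |R|=0.98563 <1
  x=-16.151: |R|=0.97488 <1
  x=-8.158: |R|=0.76360 <1
  x=-18.234: |R|=1.00286 >1
  x=-18.176: |R|=1.00215 >1
So |R|<1 on (-18.0000, 0).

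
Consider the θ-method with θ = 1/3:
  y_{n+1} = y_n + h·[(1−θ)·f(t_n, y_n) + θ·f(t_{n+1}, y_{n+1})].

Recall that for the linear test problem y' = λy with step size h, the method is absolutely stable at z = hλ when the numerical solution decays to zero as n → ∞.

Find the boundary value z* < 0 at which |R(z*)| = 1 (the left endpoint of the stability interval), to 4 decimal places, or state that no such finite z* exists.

z* = -6.0000.

With y'=λy (z=hλ):
  y_{n+1} = y_n + z·[2/3·y_n + 1/3·y_{n+1}] ⇒ (1 − 1/3z)y_{n+1} = (1 + 2/3z)y_n
  so R(z) = (1 + 2/3z)/(1 − 1/3z).

Need |R(x)|<1, x<0.
x=-0.81: |R|=0.3622
R=−1: 1+2/3x = −1+1/3x ⇒ -1/3x=2 ⇒ x=2/(-1/3)=-6.0000
Confirm numerically:
  x=-5.969: |R|=0.99654 <1
  x=-5.284: |R|=0.91357 <1
  x=-4.575: |R|=0.81188 <1
  x=-3.139: |R|=0.53396 <1
  x=-6.578: |R|=1.06035 >1
  x=-6.313: |R|=1.03361 >1
Interval (-6.0000, 0).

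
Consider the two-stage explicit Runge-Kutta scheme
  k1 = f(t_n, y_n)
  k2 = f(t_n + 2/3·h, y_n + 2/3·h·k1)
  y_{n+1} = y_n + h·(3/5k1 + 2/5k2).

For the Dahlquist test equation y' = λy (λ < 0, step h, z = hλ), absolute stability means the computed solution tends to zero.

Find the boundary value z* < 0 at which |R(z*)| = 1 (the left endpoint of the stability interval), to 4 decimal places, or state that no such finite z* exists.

left endpoint -3.7500.

Set f=λy, z=hλ:
  k1=λy_n ⇒ h·k1=z·y_n;  k2=λ(1+2/3z)y_n ⇒ h·k2=z(1+2/3z)y_n
  y_{n+1}/y_n = 1 + 3/5z + 2/5z(1+2/3z) = 1 + z + 4/15z²
  ⇒ R(z) = 1 + z + 4/15z².

Need |R(x)|<1, x<0.
x=-0.32: |R|=0.7073
R=1: x+4/15x²=0 ⇒ x=−15/4=-3.7500; min R=1−1/(4·4/15)=0.0625>−1
Confirm numerically:
  x=-2.565: |R|=0.18946 <1
  x=-2.424: |R|=0.14287 <1
  x=-2.186: |R|=0.08829 <1
  x=-4.296: |R|=1.62550 >1
  x=-4.114: |R|=1.39933 >1
Stable set (-3.7500, 0).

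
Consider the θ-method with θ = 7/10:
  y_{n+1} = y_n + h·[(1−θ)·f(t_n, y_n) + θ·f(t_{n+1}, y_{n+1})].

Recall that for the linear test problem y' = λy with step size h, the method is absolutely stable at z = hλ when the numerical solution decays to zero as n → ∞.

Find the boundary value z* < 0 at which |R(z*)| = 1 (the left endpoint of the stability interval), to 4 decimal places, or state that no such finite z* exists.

unbounded; (−∞, 0).

With y'=λy (z=hλ):
  y_{n+1} = y_n + z·[3/10·y_n + 7/10·y_{n+1}] ⇒ (1 − 7/10z)y_{n+1} = (1 + 3/10z)y_n
  so R(z) = (1 + 3/10z)/(1 − 7/10z).

Find x<0 with |R(x)|<1.
x=-0.67: |R|=0.5439
x=-2: |R|=0.1667
x=-10: |R|=0.2500
x=-100: |R|=0.4085
θ=7/10≥1/2 ⇒ |1+3/10x|<|1−7/10x| ∀x<0 ⇒ interval (−∞,0).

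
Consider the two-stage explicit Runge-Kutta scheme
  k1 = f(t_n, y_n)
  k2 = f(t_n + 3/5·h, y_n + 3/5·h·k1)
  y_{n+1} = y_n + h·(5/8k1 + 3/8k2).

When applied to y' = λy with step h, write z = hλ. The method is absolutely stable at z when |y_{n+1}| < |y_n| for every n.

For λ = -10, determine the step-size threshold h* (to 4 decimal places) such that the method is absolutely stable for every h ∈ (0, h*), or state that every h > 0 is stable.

(-4.4444,0); λ=-10 ⇒ h* = (40/9)/10 = 0.4444.

On y'=λy, z=hλ:
  k1=λy_n ⇒ h·k1=z·y_n;  k2=λ(1+3/5z)y_n ⇒ h·k2=z(1+3/5z)y_n
  y_{n+1}/y_n = 1 + 5/8z + 3/8z(1+3/5z) = 1 + z + 9/40z²
  ⇒ R(z) = 1 + z + 9/40z².

Solve |R(x)|<1 on ℝ⁻.
x=-1.04: |R|=0.2034
R=1: x+9/40x²=0 ⇒ x=−40/9=-4.4444; min R=1−1/(4·9/40)=-0.1111>−1
Confirm numerically:
  x=-4.347: |R|=0.90469 <1
  x=-2.634: |R|=0.07296 <1
  x=-2.098: |R|=0.10764 <1
  x=-1.922: |R|=0.09083 <1
  x=-5.025: |R|=1.65639 >1
  x=-4.848: |R|=1.44020 >1
Stable set (-4.4444, 0).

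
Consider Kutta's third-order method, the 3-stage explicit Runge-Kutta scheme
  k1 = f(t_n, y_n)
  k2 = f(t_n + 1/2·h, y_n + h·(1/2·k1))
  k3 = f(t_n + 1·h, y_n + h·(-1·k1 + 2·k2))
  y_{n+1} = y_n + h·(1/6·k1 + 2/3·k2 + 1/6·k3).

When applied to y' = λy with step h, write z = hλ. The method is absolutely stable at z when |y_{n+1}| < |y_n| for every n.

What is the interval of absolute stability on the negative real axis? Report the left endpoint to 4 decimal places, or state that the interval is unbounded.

(-2.5127, 0).

Test eqn y'=λy, z=hλ:
  order 3, 3-stage ⇒ R(z)=1+z+z^2/2+z^3/6
  (e.g. R(-1.14)=0.26288, |R|=0.26288)

Find x<0 with |R(x)|<1.
x=-1.14: |R|=0.2629
|R(-2.03)|=0.3638 |R(-1.34)|=0.1568 |R(-0.82)|=0.4243
Bisect:
  x_lo=-3.3179 |R|=2.9010  x_hi=-0.0643 |R|=0.9377
  mid=-1.69109 |R|=0.06722 →hi
  mid=-2.50447 |R|=0.98645 →hi
  mid=-2.91117 |R|=1.78569 →lo
  mid=-2.70782 |R|=1.35076 →lo
  mid=-2.60615 |R|=1.16030 →lo
  mid=-2.55531 |R|=1.07137 →lo
  mid=-2.52989 |R|=1.02842 →lo
  mid=-2.51718 |R|=1.00731 →lo
  ...
  [-2.51281,-2.51262] ⇒ x*=-2.5127
So |R|<1 on (-2.5127, 0).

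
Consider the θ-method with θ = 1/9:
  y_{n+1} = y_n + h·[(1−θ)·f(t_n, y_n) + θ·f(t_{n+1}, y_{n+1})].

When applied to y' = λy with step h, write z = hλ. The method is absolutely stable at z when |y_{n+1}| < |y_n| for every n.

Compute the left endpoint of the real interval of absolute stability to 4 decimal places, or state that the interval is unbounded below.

z* = -2.5714.

Test eqn y'=λy, z=hλ:
  y_{n+1} = y_n + z·[8/9·y_n + 1/9·y_{n+1}] ⇒ (1 − 1/9z)y_{n+1} = (1 + 8/9z)y_n
  Hence R(z) = (1 + 8/9z)/(1 − 1/9z).

Find x<0 with |R(x)|<1.
x=-0.65: |R|=0.3938
R=−1: 1+8/9x = −1+1/9x ⇒ -7/9x=2 ⇒ x=2/(-7/9)=-2.5714
Confirm numerically:
  x=-2.451: |R|=0.92638 <1
  x=-2.130: |R|=0.72237 <1
  x=-1.516: |R|=0.29745 <1
  x=-1.389: |R|=0.20329 <1
  x=-2.982: |R|=1.23986 >1
  x=-2.740: |R|=1.10051 >1
  x=-2.675: |R|=1.06210 >1
Interval (-2.5714, 0).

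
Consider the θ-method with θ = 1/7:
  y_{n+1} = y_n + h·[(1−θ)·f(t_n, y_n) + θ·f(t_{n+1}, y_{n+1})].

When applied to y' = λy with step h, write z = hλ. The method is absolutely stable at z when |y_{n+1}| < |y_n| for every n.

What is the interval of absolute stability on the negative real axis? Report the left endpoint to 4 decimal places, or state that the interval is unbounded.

z∈(-2.8000,0).

On y'=λy, z=hλ:
  y_{n+1} = y_n + z·[6/7·y_n + 1/7·y_{n+1}] ⇒ (1 − 1/7z)y_{n+1} = (1 + 6/7z)y_n
  ⇒ R(z) = (1 + 6/7z)/(1 − 1/7z).

Solve |R(x)|<1 on ℝ⁻.
x=-1.15: |R|=0.0123
R=−1: 1+6/7x = −1+1/7x ⇒ -5/7x=2 ⇒ x=2/(-5/7)=-2.8000
Confirm numerically:
  x=-2.334: |R|=0.75037 <1
  x=-1.925: |R|=0.50980 <1
  x=-1.525: |R|=0.25220 <1
  x=-3.172: |R|=1.18285 >1
  x=-3.019: |R|=1.10929 >1
Stable set (-2.8000, 0).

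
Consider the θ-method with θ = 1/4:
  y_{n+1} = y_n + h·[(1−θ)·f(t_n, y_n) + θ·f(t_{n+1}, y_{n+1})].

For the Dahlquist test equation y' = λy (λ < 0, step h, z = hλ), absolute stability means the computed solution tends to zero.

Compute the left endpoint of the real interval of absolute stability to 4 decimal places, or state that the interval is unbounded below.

left endpoint -4.0000.

On y'=λy, z=hλ:
  y_{n+1} = y_n + z·[3/4·y_n + 1/4·y_{n+1}] ⇒ (1 − 1/4z)y_{n+1} = (1 + 3/4z)y_n
  Hence R(z) = (1 + 3/4z)/(1 − 1/4z).

Need |R(x)|<1, x<0.
x=-0.65: |R|=0.4409
R=−1: 1+3/4x = −1+1/4x ⇒ -1/2x=2 ⇒ x=2/(-1/2)=-4.0000
Confirm numerically:
  x=-3.233: |R|=0.78792 <1
  x=-2.906: |R|=0.68317 <1
  x=-2.901: |R|=0.68150 <1
  x=-2.757: |R|=0.63209 <1
  x=-4.096: |R|=1.02372 >1
  x=-4.051: |R|=1.01267 >1
So |R|<1 on (-4.0000, 0).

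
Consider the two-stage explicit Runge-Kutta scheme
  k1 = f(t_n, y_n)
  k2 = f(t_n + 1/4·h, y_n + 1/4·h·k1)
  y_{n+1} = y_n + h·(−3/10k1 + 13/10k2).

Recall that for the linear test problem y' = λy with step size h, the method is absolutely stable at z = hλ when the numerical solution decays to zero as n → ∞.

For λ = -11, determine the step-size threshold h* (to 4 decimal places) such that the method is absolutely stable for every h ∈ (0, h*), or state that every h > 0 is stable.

(-3.0769,0); λ=-11 ⇒ h* = (40/13)/11 = 0.2797.

Test eqn y'=λy, z=hλ:
  k1=λy_n ⇒ h·k1=z·y_n;  k2=λ(1+1/4z)y_n ⇒ h·k2=z(1+1/4z)y_n
  y_{n+1}/y_n = 1 − 3/10z + 13/10z(1+1/4z) = 1 + z + 13/40z²
  ⇒ R(z) = 1 + z + 13/40z².

Find x<0 with |R(x)|<1.
x=-1.68: |R|=0.2373
R=1: x+13/40x²=0 ⇒ x=−40/13=-3.0769; min R=1−1/(4·13/40)=0.2308>−1
Confirm numerically:
  x=-2.067: |R|=0.32156 <1
  x=-2.062: |R|=0.31985 <1
  x=-1.273: |R|=0.25367 <1
  x=-3.654: |R|=1.68531 >1
  x=-3.132: |R|=1.05606 >1
So |R|<1 on (-3.0769, 0).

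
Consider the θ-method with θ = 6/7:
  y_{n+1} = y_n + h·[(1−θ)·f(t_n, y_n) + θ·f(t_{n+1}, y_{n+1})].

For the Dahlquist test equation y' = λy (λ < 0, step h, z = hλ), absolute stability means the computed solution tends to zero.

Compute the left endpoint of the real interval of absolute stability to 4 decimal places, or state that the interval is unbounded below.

(−∞, 0) — no finite endpoint.

Set f=λy, z=hλ:
  y_{n+1} = y_n + z·[1/7·y_n + 6/7·y_{n+1}] ⇒ (1 − 6/7z)y_{n+1} = (1 + 1/7z)y_n
  so R(z) = (1 + 1/7z)/(1 − 6/7z).

Boundary: |R(x)|=1, x<0.
x=-0.36: |R|=0.7249
x=-2: |R|=0.2632
x=-10: |R|=0.0448
x=-100: |R|=0.1532
θ=6/7≥1/2 ⇒ |1+1/7x|<|1−6/7x| ∀x<0 ⇒ stable on all of ℝ⁻.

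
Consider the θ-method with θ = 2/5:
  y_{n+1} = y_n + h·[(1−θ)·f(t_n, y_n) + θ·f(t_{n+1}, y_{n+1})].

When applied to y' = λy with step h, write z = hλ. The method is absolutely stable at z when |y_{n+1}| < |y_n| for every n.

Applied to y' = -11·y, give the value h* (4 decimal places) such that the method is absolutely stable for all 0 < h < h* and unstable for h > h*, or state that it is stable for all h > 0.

(-10.0000,0); λ=-11 ⇒ h* = (10)/11 = 0.9091.

On y'=λy, z=hλ:
  y_{n+1} = y_n + z·[3/5·y_n + 2/5·y_{n+1}] ⇒ (1 − 2/5z)y_{n+1} = (1 + 3/5z)y_n
  ⇒ R(z) = (1 + 3/5z)/(1 − 2/5z).

Solve |R(x)|<1 on ℝ⁻.
x=-1.01: |R|=0.2806
R=−1: 1+3/5x = −1+2/5x ⇒ -1/5x=2 ⇒ x=2/(-1/5)=-10.0000
Confirm numerically:
  x=-8.024: |R|=0.90612 <1
  x=-6.130: |R|=0.77578 <1
  x=-5.738: |R|=0.74132 <1
  x=-10.445: |R|=1.01719 >1
  x=-10.388: |R|=1.01505 >1
  x=-10.377: |R|=1.01464 >1
So |R|<1 on (-10.0000, 0).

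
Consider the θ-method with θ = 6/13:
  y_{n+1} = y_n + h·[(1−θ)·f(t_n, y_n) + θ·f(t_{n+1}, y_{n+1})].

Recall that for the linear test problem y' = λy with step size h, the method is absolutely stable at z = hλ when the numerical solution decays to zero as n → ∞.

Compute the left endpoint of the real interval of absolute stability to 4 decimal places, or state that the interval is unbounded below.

Test eqn y'=λy, z=hλ:
  y_{n+1} = y_n + z·[7/13·y_n + 6/13·y_{n+1}] ⇒ (1 − 6/13z)y_{n+1} = (1 + 7/13z)y_n
  Hence R(z) = (1 + 7/13z)/(1 − 6/13z).

Boundary: |R(x)|=1, x<0.
x=-0.84: |R|=0.3947
R=−1: 1+7/13x = −1+6/13x ⇒ -1/13x=2 ⇒ x=2/(-1/13)=-26.0000
Confirm numerically:
  x=-22.463: |R|=0.97607 <1
  x=-16.741: |R|=0.91838 <1
  x=-14.398: |R|=0.88327 <1
  x=-26.561: |R|=1.00325 >1
  x=-26.487: |R|=1.00283 >1
  x=-26.104: |R|=1.00061 >1
Stable set (-26.0000, 0).

z* = -26.0000.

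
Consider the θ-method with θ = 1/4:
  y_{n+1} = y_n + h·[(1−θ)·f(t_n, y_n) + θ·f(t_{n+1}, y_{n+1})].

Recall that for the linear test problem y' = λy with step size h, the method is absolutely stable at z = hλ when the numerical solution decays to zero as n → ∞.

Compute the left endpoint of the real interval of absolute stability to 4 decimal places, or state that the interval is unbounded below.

left endpoint -4.0000.

On y'=λy, z=hλ:
  y_{n+1} = y_n + z·[3/4·y_n + 1/4·y_{n+1}] ⇒ (1 − 1/4z)y_{n+1} = (1 + 3/4z)y_n
  so R(z) = (1 + 3/4z)/(1 − 1/4z).

Solve |R(x)|<1 on ℝ⁻.
x=-1.75: |R|=0.2174
R=−1: 1+3/4x = −1+1/4x ⇒ -1/2x=2 ⇒ x=2/(-1/2)=-4.0000
Confirm numerically:
  x=-3.805: |R|=0.95003 <1
  x=-3.654: |R|=0.90959 <1
  x=-2.372: |R|=0.48901 <1
  x=-4.276: |R|=1.06670 >1
  x=-4.240: |R|=1.05825 >1
Stable set (-4.0000, 0).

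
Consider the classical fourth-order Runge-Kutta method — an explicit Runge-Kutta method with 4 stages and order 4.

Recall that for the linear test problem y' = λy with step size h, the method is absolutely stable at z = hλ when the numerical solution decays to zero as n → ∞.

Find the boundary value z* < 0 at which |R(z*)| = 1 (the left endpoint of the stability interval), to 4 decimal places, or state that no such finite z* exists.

z* = -2.7853.

On y'=λy, z=hλ:
  order 4, 4-stage ⇒ R(z)=1+z+z^2/2+z^3/6+z^4/24
  (e.g. R(-1.35)=0.28958, |R|=0.28958)

Boundary: |R(x)|=1, x<0.
x=-1.35: |R|=0.2896
|R(-2.98)|=1.3355 |R(-0.87)|=0.4226 |R(-0.57)|=0.5660
Bisect:
  x_lo=-3.6224 |R|=3.1905  x_hi=-0.0511 |R|=0.9502
  mid=-1.83672 |R|=0.29154 →hi
  mid=-2.72954 |R|=0.91915 →hi
  mid=-3.17595 |R|=1.76746 →lo
  mid=-2.95275 |R|=1.28325 →lo
  mid=-2.84114 |R|=1.08752 →lo
  mid=-2.78534 |R|=1.00008 →lo
  mid=-2.75744 |R|=0.95882 →hi
  mid=-2.77139 |R|=0.97924 →hi
  mid=-2.77837 |R|=0.98961 →hi
  mid=-2.78186 |R|=0.99483 →hi
  ...
  [-2.78534,-2.78513] ⇒ x*=-2.7853
Interval (-2.7853, 0).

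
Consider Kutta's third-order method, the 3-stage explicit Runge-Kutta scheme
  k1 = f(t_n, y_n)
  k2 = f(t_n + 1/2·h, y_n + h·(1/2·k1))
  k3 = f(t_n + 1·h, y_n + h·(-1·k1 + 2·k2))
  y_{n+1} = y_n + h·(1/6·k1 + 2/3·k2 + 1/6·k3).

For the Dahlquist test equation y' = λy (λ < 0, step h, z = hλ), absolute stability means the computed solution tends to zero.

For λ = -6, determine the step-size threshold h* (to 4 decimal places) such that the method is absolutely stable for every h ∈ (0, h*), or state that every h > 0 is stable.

With y'=λy (z=hλ):
  order 3, 3-stage ⇒ R(z)=1+z+z^2/2+z^3/6
  (e.g. R(-1.27)=0.19505, |R|=0.19505)

Solve |R(x)|<1 on ℝ⁻.
x=-1.27: |R|=0.1951
|R(-1.95)|=0.2846 |R(-1.3)|=0.1788 |R(-0.74)|=0.4663
Bisect:
  x_lo=-2.9454 |R|=1.8664  x_hi=-0.2082 |R|=0.8120
  mid=-1.57677 |R|=0.01297 →hi
  mid=-2.26107 |R|=0.63145 →hi
  mid=-2.60322 |R|=1.15508 →lo
  mid=-2.43215 |R|=0.87231 →hi
  mid=-2.51769 |R|=1.00814 →lo
  mid=-2.47492 |R|=0.93888 →hi
  mid=-2.49630 |R|=0.97317 →hi
  mid=-2.50699 |R|=0.99057 →hi
  ...
  [-2.51284,-2.51267] ⇒ x*=-2.5127
Interval (-2.5127, 0).

(-2.5127,0); λ=-6 ⇒ h* = 0.4188.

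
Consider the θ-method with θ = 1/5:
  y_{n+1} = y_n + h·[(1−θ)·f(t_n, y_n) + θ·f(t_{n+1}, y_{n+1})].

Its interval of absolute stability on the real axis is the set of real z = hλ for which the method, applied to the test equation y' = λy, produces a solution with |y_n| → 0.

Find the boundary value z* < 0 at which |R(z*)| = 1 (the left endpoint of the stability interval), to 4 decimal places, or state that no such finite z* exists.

z* = -3.3333.

Set f=λy, z=hλ:
  y_{n+1} = y_n + z·[4/5·y_n + 1/5·y_{n+1}] ⇒ (1 − 1/5z)y_{n+1} = (1 + 4/5z)y_n
  Hence R(z) = (1 + 4/5z)/(1 − 1/5z).

Find x<0 with |R(x)|<1.
x=-1.79: |R|=0.3181
R=−1: 1+4/5x = −1+1/5x ⇒ -3/5x=2 ⇒ x=2/(-3/5)=-3.3333
Confirm numerically:
  x=-2.375: |R|=0.61017 <1
  x=-1.633: |R|=0.23097 <1
  x=-1.547: |R|=0.18146 <1
  x=-3.898: |R|=1.19038 >1
  x=-3.467: |R|=1.04736 >1
  x=-3.370: |R|=1.01314 >1
Interval (-3.3333, 0).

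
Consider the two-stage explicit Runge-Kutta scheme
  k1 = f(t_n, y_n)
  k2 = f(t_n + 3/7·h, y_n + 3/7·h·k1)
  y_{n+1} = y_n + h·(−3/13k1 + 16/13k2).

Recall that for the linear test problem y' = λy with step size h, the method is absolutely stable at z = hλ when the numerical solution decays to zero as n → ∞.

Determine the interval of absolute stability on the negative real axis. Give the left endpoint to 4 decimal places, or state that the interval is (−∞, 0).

Test eqn y'=λy, z=hλ:
  k1=λy_n ⇒ h·k1=z·y_n;  k2=λ(1+3/7z)y_n ⇒ h·k2=z(1+3/7z)y_n
  y_{n+1}/y_n = 1 − 3/13z + 16/13z(1+3/7z) = 1 + z + 48/91z²
  ⇒ R(z) = 1 + z + 48/91z².

Boundary: |R(x)|=1, x<0.
x=-1.17: |R|=0.5521
R=1: x+48/91x²=0 ⇒ x=−91/48=-1.8958; min R=1−1/(4·48/91)=0.5260>−1
Confirm numerically:
  x=-1.567: |R|=0.72820 <1
  x=-1.463: |R|=0.66599 <1
  x=-1.215: |R|=0.56367 <1
  x=-2.350: |R|=1.56297 >1
  x=-1.946: |R|=1.05149 >1
  x=-1.931: |R|=1.03582 >1
So |R|<1 on (-1.8958, 0).

(-1.8958, 0).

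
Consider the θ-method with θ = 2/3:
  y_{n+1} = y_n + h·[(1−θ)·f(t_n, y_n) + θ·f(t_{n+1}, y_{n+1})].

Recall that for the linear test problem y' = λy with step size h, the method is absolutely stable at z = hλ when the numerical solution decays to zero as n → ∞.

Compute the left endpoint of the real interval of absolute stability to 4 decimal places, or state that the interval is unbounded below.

interval (−∞, 0).

On y'=λy, z=hλ:
  y_{n+1} = y_n + z·[1/3·y_n + 2/3·y_{n+1}] ⇒ (1 − 2/3z)y_{n+1} = (1 + 1/3z)y_n
  ⇒ R(z) = (1 + 1/3z)/(1 − 2/3z).

Find x<0 with |R(x)|<1.
x=-1.42: |R|=0.2705
x=-2: |R|=0.1429
x=-10: |R|=0.3043
x=-100: |R|=0.4778
θ=2/3≥1/2 ⇒ |1+1/3x|<|1−2/3x| ∀x<0 ⇒ stable on all of ℝ⁻.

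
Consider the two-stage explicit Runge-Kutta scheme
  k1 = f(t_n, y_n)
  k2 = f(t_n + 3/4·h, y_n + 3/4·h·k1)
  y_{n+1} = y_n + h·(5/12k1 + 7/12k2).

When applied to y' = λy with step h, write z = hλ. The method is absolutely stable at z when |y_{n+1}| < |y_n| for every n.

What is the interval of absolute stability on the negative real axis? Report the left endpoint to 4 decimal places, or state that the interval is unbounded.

(-2.2857, 0).

Test eqn y'=λy, z=hλ:
  k1=λy_n ⇒ h·k1=z·y_n;  k2=λ(1+3/4z)y_n ⇒ h·k2=z(1+3/4z)y_n
  y_{n+1}/y_n = 1 + 5/12z + 7/12z(1+3/4z) = 1 + z + 7/16z²
  Hence R(z) = 1 + z + 7/16z².

Find x<0 with |R(x)|<1.
x=-1.74: |R|=0.5846
R=1: x+7/16x²=0 ⇒ x=−16/7=-2.2857; min R=1−1/(4·7/16)=0.4286>−1
Confirm numerically:
  x=-2.215: |R|=0.93147 <1
  x=-1.891: |R|=0.67345 <1
  x=-1.773: |R|=0.60229 <1
  x=-2.883: |R|=1.75336 >1
  x=-2.561: |R|=1.30844 >1
  x=-2.556: |R|=1.30225 >1
Interval (-2.2857, 0).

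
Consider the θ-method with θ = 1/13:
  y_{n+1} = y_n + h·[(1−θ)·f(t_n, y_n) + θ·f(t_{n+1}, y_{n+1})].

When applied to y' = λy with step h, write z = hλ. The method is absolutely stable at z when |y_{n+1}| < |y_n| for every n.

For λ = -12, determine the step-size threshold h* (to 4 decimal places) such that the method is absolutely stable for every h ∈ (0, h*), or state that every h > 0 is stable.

On y'=λy, z=hλ:
  y_{n+1} = y_n + z·[12/13·y_n + 1/13·y_{n+1}] ⇒ (1 − 1/13z)y_{n+1} = (1 + 12/13z)y_n
  ⇒ R(z) = (1 + 12/13z)/(1 − 1/13z).

Boundary: |R(x)|=1, x<0.
x=-1.42: |R|=0.2802
R=−1: 1+12/13x = −1+1/13x ⇒ -11/13x=2 ⇒ x=2/(-11/13)=-2.3636
Confirm numerically:
  x=-2.027: |R|=0.75358 <1
  x=-1.923: |R|=0.67520 <1
  x=-1.583: |R|=0.41116 <1
  x=-0.999: |R|=0.07229 <1
  x=-2.641: |R|=1.19506 >1
  x=-2.562: |R|=1.14021 >1
So |R|<1 on (-2.3636, 0).

(-2.3636,0); λ=-12 ⇒ h* = (26/11)/12 = 0.1970.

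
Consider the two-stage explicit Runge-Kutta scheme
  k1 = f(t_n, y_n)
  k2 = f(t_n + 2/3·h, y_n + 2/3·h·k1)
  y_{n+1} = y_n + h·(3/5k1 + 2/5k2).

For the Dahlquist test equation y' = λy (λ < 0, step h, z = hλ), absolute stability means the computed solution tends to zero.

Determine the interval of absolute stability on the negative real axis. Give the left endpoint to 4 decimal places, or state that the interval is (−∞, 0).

With y'=λy (z=hλ):
  k1=λy_n ⇒ h·k1=z·y_n;  k2=λ(1+2/3z)y_n ⇒ h·k2=z(1+2/3z)y_n
  y_{n+1}/y_n = 1 + 3/5z + 2/5z(1+2/3z) = 1 + z + 4/15z²
  ⇒ R(z) = 1 + z + 4/15z².

Need |R(x)|<1, x<0.
x=-0.64: |R|=0.4692
R=1: x+4/15x²=0 ⇒ x=−15/4=-3.7500; min R=1−1/(4·4/15)=0.0625>−1
Confirm numerically:
  x=-3.377: |R|=0.66410 <1
  x=-2.050: |R|=0.07067 <1
  x=-1.873: |R|=0.06250 <1
  x=-1.551: |R|=0.09049 <1
  x=-4.230: |R|=1.54144 >1
  x=-3.906: |R|=1.16249 >1
Stable set (-3.7500, 0).

z∈(-3.7500,0).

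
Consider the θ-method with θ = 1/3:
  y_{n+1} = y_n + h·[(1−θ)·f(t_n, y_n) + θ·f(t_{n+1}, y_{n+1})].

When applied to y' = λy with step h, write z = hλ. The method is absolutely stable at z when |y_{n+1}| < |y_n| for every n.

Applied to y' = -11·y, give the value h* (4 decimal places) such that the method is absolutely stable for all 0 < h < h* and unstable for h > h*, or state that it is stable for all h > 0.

Test eqn y'=λy, z=hλ:
  y_{n+1} = y_n + z·[2/3·y_n + 1/3·y_{n+1}] ⇒ (1 − 1/3z)y_{n+1} = (1 + 2/3z)y_n
  Hence R(z) = (1 + 2/3z)/(1 − 1/3z).

Find x<0 with |R(x)|<1.
x=-1.79: |R|=0.1211
R=−1: 1+2/3x = −1+1/3x ⇒ -1/3x=2 ⇒ x=2/(-1/3)=-6.0000
Confirm numerically:
  x=-5.436: |R|=0.93314 <1
  x=-4.355: |R|=0.77634 <1
  x=-3.435: |R|=0.60140 <1
  x=-6.209: |R|=1.02270 >1
  x=-6.122: |R|=1.01337 >1
So |R|<1 on (-6.0000, 0).

(-6.0000,0); λ=-11 ⇒ h* = (6)/11 = 0.5455.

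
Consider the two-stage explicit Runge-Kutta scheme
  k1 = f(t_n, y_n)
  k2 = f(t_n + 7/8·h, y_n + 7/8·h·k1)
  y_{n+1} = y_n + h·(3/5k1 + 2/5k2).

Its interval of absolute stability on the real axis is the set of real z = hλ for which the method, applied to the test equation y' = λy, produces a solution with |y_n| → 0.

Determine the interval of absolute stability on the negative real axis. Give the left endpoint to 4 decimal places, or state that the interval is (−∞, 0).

(-2.8571, 0).

With y'=λy (z=hλ):
  k1=λy_n ⇒ h·k1=z·y_n;  k2=λ(1+7/8z)y_n ⇒ h·k2=z(1+7/8z)y_n
  y_{n+1}/y_n = 1 + 3/5z + 2/5z(1+7/8z) = 1 + z + 7/20z²
  R(z) = 1 + z + 7/20z².

Solve |R(x)|<1 on ℝ⁻.
x=-0.92: |R|=0.3762
R=1: x+7/20x²=0 ⇒ x=−20/7=-2.8571; min R=1−1/(4·7/20)=0.2857>−1
Confirm numerically:
  x=-2.724: |R|=0.87306 <1
  x=-2.694: |R|=0.84617 <1
  x=-2.313: |R|=0.55949 <1
  x=-3.427: |R|=1.68352 >1
  x=-3.410: |R|=1.65984 >1
  x=-3.263: |R|=1.46351 >1
So |R|<1 on (-2.8571, 0).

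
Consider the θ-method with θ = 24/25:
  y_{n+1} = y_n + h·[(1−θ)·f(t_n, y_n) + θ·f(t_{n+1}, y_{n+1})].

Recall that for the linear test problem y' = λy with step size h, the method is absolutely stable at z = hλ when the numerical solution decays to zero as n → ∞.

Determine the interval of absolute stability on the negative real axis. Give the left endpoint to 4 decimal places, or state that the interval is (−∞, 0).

With y'=λy (z=hλ):
  y_{n+1} = y_n + z·[1/25·y_n + 24/25·y_{n+1}] ⇒ (1 − 24/25z)y_{n+1} = (1 + 1/25z)y_n
  Hence R(z) = (1 + 1/25z)/(1 − 24/25z).

Boundary: |R(x)|=1, x<0.
x=-1.05: |R|=0.4771
x=-2: |R|=0.3151
x=-10: |R|=0.0566
x=-100: |R|=0.0309
θ=24/25≥1/2 ⇒ |1+1/25x|<|1−24/25x| ∀x<0 ⇒ unbounded interval.

unbounded; (−∞, 0).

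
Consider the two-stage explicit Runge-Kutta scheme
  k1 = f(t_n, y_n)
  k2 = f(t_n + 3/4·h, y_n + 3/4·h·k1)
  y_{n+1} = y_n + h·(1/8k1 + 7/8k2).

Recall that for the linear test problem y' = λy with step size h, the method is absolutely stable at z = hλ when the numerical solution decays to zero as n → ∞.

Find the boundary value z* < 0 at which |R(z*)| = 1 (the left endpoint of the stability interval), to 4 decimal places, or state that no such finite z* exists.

left endpoint -1.5238.

On y'=λy, z=hλ:
  k1=λy_n ⇒ h·k1=z·y_n;  k2=λ(1+3/4z)y_n ⇒ h·k2=z(1+3/4z)y_n
  y_{n+1}/y_n = 1 + 1/8z + 7/8z(1+3/4z) = 1 + z + 21/32z²
  Hence R(z) = 1 + z + 21/32z².

Find x<0 with |R(x)|<1.
x=-0.89: |R|=0.6298
R=1: x+21/32x²=0 ⇒ x=−32/21=-1.5238; min R=1−1/(4·21/32)=0.6190>−1
Confirm numerically:
  x=-1.382: |R|=0.87139 <1
  x=-0.839: |R|=0.62295 <1
  x=-0.671: |R|=0.62447 <1
  x=-1.928: |R|=1.51140 >1
  x=-1.913: |R|=1.48859 >1
  x=-1.625: |R|=1.10791 >1
Interval (-1.5238, 0).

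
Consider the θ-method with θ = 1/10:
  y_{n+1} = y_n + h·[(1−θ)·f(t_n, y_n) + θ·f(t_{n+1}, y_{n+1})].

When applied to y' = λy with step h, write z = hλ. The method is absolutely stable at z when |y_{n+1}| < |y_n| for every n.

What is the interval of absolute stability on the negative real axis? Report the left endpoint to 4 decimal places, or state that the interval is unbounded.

(-2.5000, 0).

On y'=λy, z=hλ:
  y_{n+1} = y_n + z·[9/10·y_n + 1/10·y_{n+1}] ⇒ (1 − 1/10z)y_{n+1} = (1 + 9/10z)y_n
  so R(z) = (1 + 9/10z)/(1 − 1/10z).

Need |R(x)|<1, x<0.
x=-1.34: |R|=0.1817
R=−1: 1+9/10x = −1+1/10x ⇒ -4/5x=2 ⇒ x=2/(-4/5)=-2.5000
Confirm numerically:
  x=-2.207: |R|=0.80798 <1
  x=-2.195: |R|=0.79992 <1
  x=-1.473: |R|=0.28388 <1
  x=-1.049: |R|=0.05059 <1
  x=-3.003: |R|=1.30947 >1
  x=-2.889: |R|=1.24145 >1
  x=-2.559: |R|=1.03758 >1
Stable set (-2.5000, 0).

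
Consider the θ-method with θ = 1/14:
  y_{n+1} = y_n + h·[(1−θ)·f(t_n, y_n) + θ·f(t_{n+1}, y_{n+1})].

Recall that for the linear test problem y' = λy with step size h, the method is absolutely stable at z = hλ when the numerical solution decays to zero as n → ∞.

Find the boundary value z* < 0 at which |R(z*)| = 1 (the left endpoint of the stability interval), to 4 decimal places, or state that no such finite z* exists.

Test eqn y'=λy, z=hλ:
  y_{n+1} = y_n + z·[13/14·y_n + 1/14·y_{n+1}] ⇒ (1 − 1/14z)y_{n+1} = (1 + 13/14z)y_n
  so R(z) = (1 + 13/14z)/(1 − 1/14z).

Find x<0 with |R(x)|<1.
x=-1.19: |R|=0.0968
R=−1: 1+13/14x = −1+1/14x ⇒ -6/7x=2 ⇒ x=2/(-6/7)=-2.3333
Confirm numerically:
  x=-2.108: |R|=0.83213 <1
  x=-2.039: |R|=0.77979 <1
  x=-1.381: |R|=0.25701 <1
  x=-1.112: |R|=0.03017 <1
  x=-2.850: |R|=1.36795 >1
  x=-2.543: |R|=1.15209 >1
  x=-2.385: |R|=1.03784 >1
Interval (-2.3333, 0).

left endpoint -2.3333.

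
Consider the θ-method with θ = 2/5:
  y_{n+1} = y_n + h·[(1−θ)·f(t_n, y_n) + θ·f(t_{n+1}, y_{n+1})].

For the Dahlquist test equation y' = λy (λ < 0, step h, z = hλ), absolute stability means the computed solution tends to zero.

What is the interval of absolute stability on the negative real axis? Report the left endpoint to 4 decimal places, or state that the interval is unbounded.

Set f=λy, z=hλ:
  y_{n+1} = y_n + z·[3/5·y_n + 2/5·y_{n+1}] ⇒ (1 − 2/5z)y_{n+1} = (1 + 3/5z)y_n
  ⇒ R(z) = (1 + 3/5z)/(1 − 2/5z).

Solve |R(x)|<1 on ℝ⁻.
x=-0.5: |R|=0.5833
R=−1: 1+3/5x = −1+2/5x ⇒ -1/5x=2 ⇒ x=2/(-1/5)=-10.0000
Confirm numerically:
  x=-8.389: |R|=0.92603 <1
  x=-5.569: |R|=0.72543 <1
  x=-5.261: |R|=0.69469 <1
  x=-4.948: |R|=0.66085 <1
  x=-10.578: |R|=1.02210 >1
  x=-10.457: |R|=1.01764 >1
Stable set (-10.0000, 0).

(-10.0000, 0).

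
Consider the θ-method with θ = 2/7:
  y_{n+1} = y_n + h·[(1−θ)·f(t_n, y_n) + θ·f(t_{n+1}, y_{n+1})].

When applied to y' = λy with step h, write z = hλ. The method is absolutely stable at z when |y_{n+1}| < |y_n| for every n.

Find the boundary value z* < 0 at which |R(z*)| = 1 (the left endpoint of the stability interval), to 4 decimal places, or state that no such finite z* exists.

left endpoint -4.6667.

On y'=λy, z=hλ:
  y_{n+1} = y_n + z·[5/7·y_n + 2/7·y_{n+1}] ⇒ (1 − 2/7z)y_{n+1} = (1 + 5/7z)y_n
  Hence R(z) = (1 + 5/7z)/(1 − 2/7z).

Solve |R(x)|<1 on ℝ⁻.
x=-1.63: |R|=0.1121
R=−1: 1+5/7x = −1+2/7x ⇒ -3/7x=2 ⇒ x=2/(-3/7)=-4.6667
Confirm numerically:
  x=-3.679: |R|=0.79363 <1
  x=-2.783: |R|=0.55029 <1
  x=-2.775: |R|=0.54781 <1
  x=-5.097: |R|=1.07508 >1
  x=-5.023: |R|=1.06271 >1
  x=-4.736: |R|=1.01263 >1
Stable set (-4.6667, 0).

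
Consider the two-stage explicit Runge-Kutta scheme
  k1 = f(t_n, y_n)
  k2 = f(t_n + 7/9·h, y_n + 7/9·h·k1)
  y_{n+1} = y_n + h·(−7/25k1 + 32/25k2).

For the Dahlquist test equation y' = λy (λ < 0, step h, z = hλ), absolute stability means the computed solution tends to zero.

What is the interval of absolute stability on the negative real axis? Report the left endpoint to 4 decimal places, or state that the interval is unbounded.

On y'=λy, z=hλ:
  k1=λy_n ⇒ h·k1=z·y_n;  k2=λ(1+7/9z)y_n ⇒ h·k2=z(1+7/9z)y_n
  y_{n+1}/y_n = 1 − 7/25z + 32/25z(1+7/9z) = 1 + z + 224/225z²
  R(z) = 1 + z + 224/225z².

Need |R(x)|<1, x<0.
x=-1.54: |R|=1.8211
R=1: x+224/225x²=0 ⇒ x=−225/224=-1.0045; min R=1−1/(4·224/225)=0.7489>−1
Confirm numerically:
  x=-0.893: |R|=0.90090 <1
  x=-0.719: |R|=0.79566 <1
  x=-0.523: |R|=0.74931 <1
  x=-0.444: |R|=0.75226 <1
  x=-1.577: |R|=1.89888 >1
  x=-1.402: |R|=1.55487 >1
Stable set (-1.0045, 0).

(-1.0045, 0).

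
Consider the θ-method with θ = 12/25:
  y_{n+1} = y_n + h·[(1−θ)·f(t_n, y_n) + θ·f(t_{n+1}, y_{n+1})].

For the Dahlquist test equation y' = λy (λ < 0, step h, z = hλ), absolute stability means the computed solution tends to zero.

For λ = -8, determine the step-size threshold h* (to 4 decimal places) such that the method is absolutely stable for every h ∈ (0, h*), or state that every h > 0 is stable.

Test eqn y'=λy, z=hλ:
  y_{n+1} = y_n + z·[13/25·y_n + 12/25·y_{n+1}] ⇒ (1 − 12/25z)y_{n+1} = (1 + 13/25z)y_n
  Hence R(z) = (1 + 13/25z)/(1 − 12/25z).

Boundary: |R(x)|=1, x<0.
x=-1.55: |R|=0.1112
R=−1: 1+13/25x = −1+12/25x ⇒ -1/25x=2 ⇒ x=2/(-1/25)=-50.0000
Confirm numerically:
  x=-36.037: |R|=0.96948 <1
  x=-29.957: |R|=0.94787 <1
  x=-21.903: |R|=0.90239 <1
  x=-21.842: |R|=0.90192 <1
  x=-50.434: |R|=1.00069 >1
  x=-50.294: |R|=1.00047 >1
  x=-50.208: |R|=1.00033 >1
So |R|<1 on (-50.0000, 0).

(-50.0000,0); λ=-8 ⇒ h* = (50)/8 = 6.2500.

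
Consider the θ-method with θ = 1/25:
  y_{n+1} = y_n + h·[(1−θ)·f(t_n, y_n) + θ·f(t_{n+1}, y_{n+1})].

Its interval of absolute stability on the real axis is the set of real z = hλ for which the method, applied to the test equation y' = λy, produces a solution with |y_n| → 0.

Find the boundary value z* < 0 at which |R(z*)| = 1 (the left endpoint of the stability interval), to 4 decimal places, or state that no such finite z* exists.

With y'=λy (z=hλ):
  y_{n+1} = y_n + z·[24/25·y_n + 1/25·y_{n+1}] ⇒ (1 − 1/25z)y_{n+1} = (1 + 24/25z)y_n
  so R(z) = (1 + 24/25z)/(1 − 1/25z).

Boundary: |R(x)|=1, x<0.
x=-1.39: |R|=0.3168
R=−1: 1+24/25x = −1+1/25x ⇒ -23/25x=2 ⇒ x=2/(-23/25)=-2.1739
Confirm numerically:
  x=-1.441: |R|=0.36247 <1
  x=-1.042: |R|=0.00031 <1
  x=-0.942: |R|=0.09221 <1
  x=-2.606: |R|=1.35999 >1
  x=-2.220: |R|=1.03894 >1
So |R|<1 on (-2.1739, 0).

left endpoint -2.1739.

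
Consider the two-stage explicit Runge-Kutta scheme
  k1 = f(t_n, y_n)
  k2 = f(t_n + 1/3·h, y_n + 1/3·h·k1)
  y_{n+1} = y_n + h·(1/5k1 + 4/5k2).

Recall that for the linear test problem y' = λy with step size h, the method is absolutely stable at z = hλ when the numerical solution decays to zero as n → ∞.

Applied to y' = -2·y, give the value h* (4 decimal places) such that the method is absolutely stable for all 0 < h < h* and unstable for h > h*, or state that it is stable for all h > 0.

(-3.7500,0); λ=-2 ⇒ h* = (15/4)/2 = 1.8750.

With y'=λy (z=hλ):
  k1=λy_n ⇒ h·k1=z·y_n;  k2=λ(1+1/3z)y_n ⇒ h·k2=z(1+1/3z)y_n
  y_{n+1}/y_n = 1 + 1/5z + 4/5z(1+1/3z) = 1 + z + 4/15z²
  R(z) = 1 + z + 4/15z².

Boundary: |R(x)|=1, x<0.
x=-1.37: |R|=0.1305
R=1: x+4/15x²=0 ⇒ x=−15/4=-3.7500; min R=1−1/(4·4/15)=0.0625>−1
Confirm numerically:
  x=-3.033: |R|=0.42009 <1
  x=-1.615: |R|=0.08053 <1
  x=-1.537: |R|=0.09297 <1
  x=-4.248: |R|=1.56413 >1
  x=-4.046: |R|=1.31936 >1
  x=-3.917: |R|=1.17444 >1
Stable set (-3.7500, 0).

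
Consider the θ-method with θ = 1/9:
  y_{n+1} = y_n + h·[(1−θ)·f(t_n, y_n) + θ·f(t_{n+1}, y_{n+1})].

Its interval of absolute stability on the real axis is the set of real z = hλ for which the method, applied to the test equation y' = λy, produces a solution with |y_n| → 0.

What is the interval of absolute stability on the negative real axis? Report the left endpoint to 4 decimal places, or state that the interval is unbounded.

(-2.5714, 0).

On y'=λy, z=hλ:
  y_{n+1} = y_n + z·[8/9·y_n + 1/9·y_{n+1}] ⇒ (1 − 1/9z)y_{n+1} = (1 + 8/9z)y_n
  so R(z) = (1 + 8/9z)/(1 − 1/9z).

Find x<0 with |R(x)|<1.
x=-0.79: |R|=0.2737
R=−1: 1+8/9x = −1+1/9x ⇒ -7/9x=2 ⇒ x=2/(-7/9)=-2.5714
Confirm numerically:
  x=-2.477: |R|=0.94241 <1
  x=-1.850: |R|=0.53456 <1
  x=-1.311: |R|=0.14431 <1
  x=-2.820: |R|=1.14721 >1
  x=-2.658: |R|=1.05198 >1
  x=-2.633: |R|=1.03705 >1
Stable set (-2.5714, 0).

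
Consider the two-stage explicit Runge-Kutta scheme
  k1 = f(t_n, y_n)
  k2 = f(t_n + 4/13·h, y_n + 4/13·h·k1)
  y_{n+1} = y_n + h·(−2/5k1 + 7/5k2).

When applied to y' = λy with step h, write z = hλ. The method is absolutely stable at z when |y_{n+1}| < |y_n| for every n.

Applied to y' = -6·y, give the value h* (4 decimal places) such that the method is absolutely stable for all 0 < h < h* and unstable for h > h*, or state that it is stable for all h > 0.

(-2.3214,0); λ=-6 ⇒ h* = (65/28)/6 = 0.3869.

With y'=λy (z=hλ):
  k1=λy_n ⇒ h·k1=z·y_n;  k2=λ(1+4/13z)y_n ⇒ h·k2=z(1+4/13z)y_n
  y_{n+1}/y_n = 1 − 2/5z + 7/5z(1+4/13z) = 1 + z + 28/65z²
  R(z) = 1 + z + 28/65z².

Need |R(x)|<1, x<0.
x=-1.59: |R|=0.4990
R=1: x+28/65x²=0 ⇒ x=−65/28=-2.3214; min R=1−1/(4·28/65)=0.4196>−1
Confirm numerically:
  x=-2.196: |R|=0.88135 <1
  x=-1.545: |R|=0.48326 <1
  x=-1.282: |R|=0.42598 <1
  x=-2.580: |R|=1.28737 >1
  x=-2.518: |R|=1.21322 >1
  x=-2.453: |R|=1.13903 >1
So |R|<1 on (-2.3214, 0).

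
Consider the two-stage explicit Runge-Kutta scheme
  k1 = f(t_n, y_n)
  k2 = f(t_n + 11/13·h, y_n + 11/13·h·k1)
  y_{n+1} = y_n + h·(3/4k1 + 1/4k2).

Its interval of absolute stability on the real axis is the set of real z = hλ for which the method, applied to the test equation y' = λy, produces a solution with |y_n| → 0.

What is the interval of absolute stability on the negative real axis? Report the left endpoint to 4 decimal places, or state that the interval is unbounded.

(-4.7273, 0).

On y'=λy, z=hλ:
  k1=λy_n ⇒ h·k1=z·y_n;  k2=λ(1+11/13z)y_n ⇒ h·k2=z(1+11/13z)y_n
  y_{n+1}/y_n = 1 + 3/4z + 1/4z(1+11/13z) = 1 + z + 11/52z²
  R(z) = 1 + z + 11/52z².

Find x<0 with |R(x)|<1.
x=-1.05: |R|=0.1832
R=1: x+11/52x²=0 ⇒ x=−52/11=-4.7273; min R=1−1/(4·11/52)=-0.1818>−1
Confirm numerically:
  x=-4.287: |R|=0.60073 <1
  x=-4.206: |R|=0.53621 <1
  x=-3.512: |R|=0.09715 <1
  x=-5.000: |R|=1.28846 >1
  x=-4.979: |R|=1.26513 >1
Interval (-4.7273, 0).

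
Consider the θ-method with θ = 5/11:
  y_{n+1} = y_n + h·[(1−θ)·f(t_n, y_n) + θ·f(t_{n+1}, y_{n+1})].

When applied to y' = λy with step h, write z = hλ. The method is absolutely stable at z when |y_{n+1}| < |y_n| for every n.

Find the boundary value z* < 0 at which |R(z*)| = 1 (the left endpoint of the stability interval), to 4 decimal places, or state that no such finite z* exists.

Test eqn y'=λy, z=hλ:
  y_{n+1} = y_n + z·[6/11·y_n + 5/11·y_{n+1}] ⇒ (1 − 5/11z)y_{n+1} = (1 + 6/11z)y_n
  so R(z) = (1 + 6/11z)/(1 − 5/11z).

Solve |R(x)|<1 on ℝ⁻.
x=-1.69: |R|=0.0442
R=−1: 1+6/11x = −1+5/11x ⇒ -1/11x=2 ⇒ x=2/(-1/11)=-22.0000
Confirm numerically:
  x=-20.805: |R|=0.98961 <1
  x=-18.451: |R|=0.96563 <1
  x=-14.579: |R|=0.91154 <1
  x=-11.405: |R|=0.84425 <1
  x=-22.247: |R|=1.00202 >1
  x=-22.205: |R|=1.00168 >1
So |R|<1 on (-22.0000, 0).

z* = -22.0000.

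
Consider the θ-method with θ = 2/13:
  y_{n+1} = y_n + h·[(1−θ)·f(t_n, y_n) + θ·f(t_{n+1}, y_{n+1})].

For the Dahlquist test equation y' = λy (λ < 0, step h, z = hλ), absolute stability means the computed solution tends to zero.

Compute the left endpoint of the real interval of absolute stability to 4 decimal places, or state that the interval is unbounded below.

Test eqn y'=λy, z=hλ:
  y_{n+1} = y_n + z·[11/13·y_n + 2/13·y_{n+1}] ⇒ (1 − 2/13z)y_{n+1} = (1 + 11/13z)y_n
  Hence R(z) = (1 + 11/13z)/(1 − 2/13z).

Boundary: |R(x)|=1, x<0.
x=-1.07: |R|=0.0812
R=−1: 1+11/13x = −1+2/13x ⇒ -9/13x=2 ⇒ x=2/(-9/13)=-2.8889
Confirm numerically:
  x=-2.741: |R|=0.92798 <1
  x=-1.370: |R|=0.13151 <1
  x=-1.359: |R|=0.12400 <1
  x=-1.275: |R|=0.06592 <1
  x=-3.137: |R|=1.11586 >1
  x=-2.930: |R|=1.01962 >1
So |R|<1 on (-2.8889, 0).

z* = -2.8889.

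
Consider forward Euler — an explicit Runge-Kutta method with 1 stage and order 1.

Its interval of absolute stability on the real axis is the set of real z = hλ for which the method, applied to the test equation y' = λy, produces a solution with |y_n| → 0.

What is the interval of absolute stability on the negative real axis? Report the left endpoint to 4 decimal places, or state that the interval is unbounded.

(-2.0000, 0).

On y'=λy, z=hλ:
  order 1, 1-stage ⇒ R(z)=1+z
  (e.g. R(-0.99)=0.01000, |R|=0.01000)

Find x<0 with |R(x)|<1.
x=-0.99: |R|=0.0100
|R(-2.13)|=1.1300 |R(-1.63)|=0.6300 |R(-1.15)|=0.1500
Bisect:
  x_lo=-2.7681 |R|=1.7681  x_hi=-0.1189 |R|=0.8811
  mid=-1.44352 |R|=0.44352 →hi
  mid=-2.10583 |R|=1.10583 →lo
  mid=-1.77468 |R|=0.77468 →hi
  mid=-1.94025 |R|=0.94025 →hi
  mid=-2.02304 |R|=1.02304 →lo
  mid=-1.98165 |R|=0.98165 →hi
  mid=-2.00234 |R|=1.00234 →lo
  mid=-1.99199 |R|=0.99199 →hi
  mid=-1.99717 |R|=0.99717 →hi
  ...
  [-2.00008,-1.99992] ⇒ x*=-2.0000
So |R|<1 on (-2.0000, 0).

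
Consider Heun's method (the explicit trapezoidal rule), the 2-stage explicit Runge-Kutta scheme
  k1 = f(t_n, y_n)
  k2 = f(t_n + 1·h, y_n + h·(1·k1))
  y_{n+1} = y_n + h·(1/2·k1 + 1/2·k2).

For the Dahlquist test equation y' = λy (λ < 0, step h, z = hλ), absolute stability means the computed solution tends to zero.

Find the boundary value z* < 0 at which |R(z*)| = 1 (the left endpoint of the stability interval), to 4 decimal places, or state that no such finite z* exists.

Test eqn y'=λy, z=hλ:
  order 2, 2-stage ⇒ R(z)=1+z+z^2/2
  (e.g. R(-0.73)=0.53645, |R|=0.53645)

Solve |R(x)|<1 on ℝ⁻.
x=-0.73: |R|=0.5364
|R(-2.38)|=1.4522 |R(-1.23)|=0.5264 |R(-0.74)|=0.5338
Bisect:
  x_lo=-2.4203 |R|=1.5086  x_hi=-0.2723 |R|=0.7647
  mid=-1.34631 |R|=0.55997 →hi
  mid=-1.88330 |R|=0.89011 →hi
  mid=-2.15179 |R|=1.16331 →lo
  mid=-2.01754 |R|=1.01770 →lo
  mid=-1.95042 |R|=0.95165 →hi
  mid=-1.98398 |R|=0.98411 →hi
  mid=-2.00076 |R|=1.00076 →lo
  mid=-1.99237 |R|=0.99240 →hi
  ...
  [-2.00011,-1.99997] ⇒ x*=-2.0000
So |R|<1 on (-2.0000, 0).

left endpoint -2.0000.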